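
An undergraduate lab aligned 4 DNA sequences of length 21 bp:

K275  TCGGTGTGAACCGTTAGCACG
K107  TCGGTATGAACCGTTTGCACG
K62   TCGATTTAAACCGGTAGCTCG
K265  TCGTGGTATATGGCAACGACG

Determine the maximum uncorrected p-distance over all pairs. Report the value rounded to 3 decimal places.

Pairwise Hamming distances:
  K275 vs K107: 2
  K275 vs K62: 5
  K275 vs K265: 10
  K107 vs K62: 6
  K107 vs K265: 12
  K62 vs K265: 11
The largest is 12 mismatches, between K107 and K265; p = 12/21 = 0.571.

0.571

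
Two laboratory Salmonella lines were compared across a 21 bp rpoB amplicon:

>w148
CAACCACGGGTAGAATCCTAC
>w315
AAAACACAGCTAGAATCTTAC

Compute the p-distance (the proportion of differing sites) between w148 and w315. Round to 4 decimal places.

0.2381

Mismatches occur at site 1 (C→A), site 4 (C→A), site 8 (G→A), site 10 (G→C), site 18 (C→T).
There are 5 differences over 21 sites, so p = 5/21 = 0.2381.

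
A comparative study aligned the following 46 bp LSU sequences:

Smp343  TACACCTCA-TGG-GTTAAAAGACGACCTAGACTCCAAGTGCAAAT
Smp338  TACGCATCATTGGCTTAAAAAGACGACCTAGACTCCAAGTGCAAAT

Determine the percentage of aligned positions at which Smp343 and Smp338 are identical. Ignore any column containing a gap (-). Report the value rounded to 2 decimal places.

90.91%

Excluding the 2 gap columns leaves 44 comparable sites.
Differing sites — 4:A/G; 6:C/A; 15:G/T; 17:T/A.
40 of the 44 comparable sites match, so the percent identity is 40/44 × 100 = 90.91%.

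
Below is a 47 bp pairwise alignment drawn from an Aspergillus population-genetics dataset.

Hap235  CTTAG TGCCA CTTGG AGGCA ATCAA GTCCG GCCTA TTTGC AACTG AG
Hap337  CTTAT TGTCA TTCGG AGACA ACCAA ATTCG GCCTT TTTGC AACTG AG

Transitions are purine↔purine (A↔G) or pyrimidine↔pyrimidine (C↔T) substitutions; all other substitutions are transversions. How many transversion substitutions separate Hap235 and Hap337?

2

Differing sites — 5:G/T (Tv); 8:C/T (Ti); 11:C/T (Ti); 13:T/C (Ti); 18:G/A (Ti); 22:T/C (Ti); 26:G/A (Ti); 28:C/T (Ti); 35:A/T (Tv).
Of the 9 differences, 7 transitions and 2 transversions, so the answer is 2.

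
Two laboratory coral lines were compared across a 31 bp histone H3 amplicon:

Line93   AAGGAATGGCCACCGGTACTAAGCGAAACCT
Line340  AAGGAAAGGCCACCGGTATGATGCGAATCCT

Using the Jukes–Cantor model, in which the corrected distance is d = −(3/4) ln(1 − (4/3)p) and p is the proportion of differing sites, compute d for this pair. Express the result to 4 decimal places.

0.1816

Mismatches occur at site 7 (T/A), site 19 (C/T), site 20 (T/G), site 22 (A/T), site 28 (A/T).
p = 5/31 = 0.161290.
d = −0.75 · ln(1 − (4/3)·0.161290) = −0.75 · ln(0.784947) = −0.75 · (-0.242139) = 0.1816.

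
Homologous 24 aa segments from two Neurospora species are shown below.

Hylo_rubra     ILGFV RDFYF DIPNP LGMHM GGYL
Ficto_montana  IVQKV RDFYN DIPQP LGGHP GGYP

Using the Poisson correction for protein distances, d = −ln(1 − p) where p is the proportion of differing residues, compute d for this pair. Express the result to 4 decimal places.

Mismatches occur at site 2 (L/V), site 3 (G/Q), site 4 (F/K), site 10 (F/N), site 14 (N/Q), site 18 (M/G), site 20 (M/P), site 24 (L/P).
p = 8/24 = 0.333333.
d = −ln(1 − 0.333333) = −ln(0.666667) = 0.4055.

0.4055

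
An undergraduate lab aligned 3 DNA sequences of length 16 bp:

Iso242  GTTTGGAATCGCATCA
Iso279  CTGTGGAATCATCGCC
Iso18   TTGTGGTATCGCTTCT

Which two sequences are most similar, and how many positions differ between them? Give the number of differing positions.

Pairwise Hamming distances:
  Iso242 vs Iso279: 7
  Iso242 vs Iso18: 5
  Iso279 vs Iso18: 7
The smallest is 5, between Iso242 and Iso18.

5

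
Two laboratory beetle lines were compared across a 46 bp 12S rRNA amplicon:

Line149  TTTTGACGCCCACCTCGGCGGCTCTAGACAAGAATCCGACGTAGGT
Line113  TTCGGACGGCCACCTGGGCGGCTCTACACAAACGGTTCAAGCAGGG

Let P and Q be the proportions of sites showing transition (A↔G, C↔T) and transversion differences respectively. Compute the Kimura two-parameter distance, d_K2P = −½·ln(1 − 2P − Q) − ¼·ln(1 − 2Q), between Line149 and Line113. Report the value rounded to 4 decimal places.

Mismatches occur at site 3 (T/C, transition), site 4 (T/G, transversion), site 9 (C/G, transversion), site 16 (C/G, transversion), site 27 (G/C, transversion), site 32 (G/A, transition), site 33 (A/C, transversion), site 34 (A/G, transition), site 35 (T/G, transversion), site 36 (C/T, transition), site 37 (C/T, transition), site 38 (G/C, transversion), site 40 (C/A, transversion), site 42 (T/C, transition), site 46 (T/G, transversion).
Of the 15 differences, 6 transitions and 9 transversions over 46 sites: P = 6/46 = 0.130435, Q = 9/46 = 0.195652.
d = −0.5·ln(0.543478) − 0.25·ln(0.608696) = −0.5·(-0.609766) − 0.25·(-0.496436) = 0.4290.

0.4290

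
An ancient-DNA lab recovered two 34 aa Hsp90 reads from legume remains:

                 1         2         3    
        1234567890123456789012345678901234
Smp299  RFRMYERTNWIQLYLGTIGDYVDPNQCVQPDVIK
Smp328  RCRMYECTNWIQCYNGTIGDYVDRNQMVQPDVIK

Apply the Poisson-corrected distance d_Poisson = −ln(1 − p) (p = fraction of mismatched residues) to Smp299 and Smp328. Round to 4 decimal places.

Differing sites — 2:F/C; 7:R/C; 13:L/C; 15:L/N; 24:P/R; 27:C/M.
p = 6/34 = 0.176471.
d = −ln(1 − 0.176471) = −ln(0.823529) = 0.1942.

0.1942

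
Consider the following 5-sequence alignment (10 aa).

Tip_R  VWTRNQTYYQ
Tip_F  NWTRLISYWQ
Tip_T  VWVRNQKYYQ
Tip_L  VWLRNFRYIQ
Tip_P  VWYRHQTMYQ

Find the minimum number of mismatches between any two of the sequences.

Pairwise Hamming distances:
  Tip_R vs Tip_F: 5
  Tip_R vs Tip_T: 2
  Tip_R vs Tip_L: 4
  Tip_R vs Tip_P: 3
  Tip_F vs Tip_T: 6
  Tip_F vs Tip_L: 6
  Tip_F vs Tip_P: 7
  Tip_T vs Tip_L: 4
  Tip_T vs Tip_P: 4
  Tip_L vs Tip_P: 6
The smallest is 2, between Tip_R and Tip_T.

2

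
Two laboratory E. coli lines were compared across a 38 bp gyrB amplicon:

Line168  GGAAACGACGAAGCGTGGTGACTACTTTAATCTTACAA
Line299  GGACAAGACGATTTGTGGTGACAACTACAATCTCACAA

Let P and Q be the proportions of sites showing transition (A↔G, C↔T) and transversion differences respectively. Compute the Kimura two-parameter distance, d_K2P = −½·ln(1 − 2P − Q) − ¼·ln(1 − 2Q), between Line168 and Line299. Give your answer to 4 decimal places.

The sequences differ at positions 4 (A/C, transversion), 6 (C/A, transversion), 12 (A/T, transversion), 13 (G/T, transversion), 14 (C/T, transition), 23 (T/A, transversion), 27 (T/A, transversion), 28 (T/C, transition), 34 (T/C, transition).
Of the 9 differences, 3 transitions and 6 transversions over 38 sites: P = 3/38 = 0.078947, Q = 6/38 = 0.157895.
d = −0.5·ln(0.684211) − 0.25·ln(0.684210) = −0.5·(-0.379489) − 0.25·(-0.379490) = 0.2846.

0.2846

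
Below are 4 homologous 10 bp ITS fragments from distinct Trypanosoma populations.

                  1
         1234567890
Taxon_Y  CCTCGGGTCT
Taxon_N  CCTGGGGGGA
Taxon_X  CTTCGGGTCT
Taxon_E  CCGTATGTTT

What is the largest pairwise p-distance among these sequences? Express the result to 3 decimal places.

Pairwise Hamming distances:
  Taxon_Y vs Taxon_N: 4
  Taxon_Y vs Taxon_X: 1
  Taxon_Y vs Taxon_E: 5
  Taxon_N vs Taxon_X: 5
  Taxon_N vs Taxon_E: 7
  Taxon_X vs Taxon_E: 6
The largest is 7 mismatches, between Taxon_N and Taxon_E; p = 7/10 = 0.700.

0.700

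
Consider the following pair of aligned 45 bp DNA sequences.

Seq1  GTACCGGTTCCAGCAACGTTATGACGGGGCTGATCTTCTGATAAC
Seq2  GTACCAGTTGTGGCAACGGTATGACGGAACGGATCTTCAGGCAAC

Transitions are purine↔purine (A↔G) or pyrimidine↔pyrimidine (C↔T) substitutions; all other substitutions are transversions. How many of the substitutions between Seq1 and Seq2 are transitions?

Differing sites — 6:G/A (Ti); 10:C/G (Tv); 11:C/T (Ti); 12:A/G (Ti); 19:T/G (Tv); 28:G/A (Ti); 29:G/A (Ti); 31:T/G (Tv); 39:T/A (Tv); 41:A/G (Ti); 42:T/C (Ti).
Of the 11 differences, 7 transitions and 4 transversions, so the answer is 7.

7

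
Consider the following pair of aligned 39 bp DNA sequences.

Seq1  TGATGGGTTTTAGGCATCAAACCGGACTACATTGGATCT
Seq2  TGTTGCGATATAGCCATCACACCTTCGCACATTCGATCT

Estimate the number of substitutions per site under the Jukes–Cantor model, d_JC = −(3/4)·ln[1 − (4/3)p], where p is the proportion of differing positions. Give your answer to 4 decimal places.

The sequences differ at positions 3 (A/T), 6 (G/C), 8 (T/A), 10 (T/A), 14 (G/C), 20 (A/C), 24 (G/T), 25 (G/T), 26 (A/C), 27 (C/G), 28 (T/C), 34 (G/C).
p = 12/39 = 0.307692.
d = −0.75 · ln(1 − (4/3)·0.307692) = −0.75 · ln(0.589744) = −0.75 · (-0.528067) = 0.3961.

0.3961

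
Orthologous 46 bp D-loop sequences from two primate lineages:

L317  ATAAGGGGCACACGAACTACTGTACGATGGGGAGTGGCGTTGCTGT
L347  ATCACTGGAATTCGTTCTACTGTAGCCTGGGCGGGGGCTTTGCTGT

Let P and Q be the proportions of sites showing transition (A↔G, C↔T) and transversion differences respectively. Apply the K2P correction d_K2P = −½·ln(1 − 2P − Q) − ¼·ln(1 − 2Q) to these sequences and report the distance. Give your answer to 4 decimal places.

0.4389

Mismatches occur at site 3 (A/C, transversion), site 5 (G/C, transversion), site 6 (G/T, transversion), site 9 (C/A, transversion), site 11 (C/T, transition), site 12 (A/T, transversion), site 15 (A/T, transversion), site 16 (A/T, transversion), site 25 (C/G, transversion), site 26 (G/C, transversion), site 27 (A/C, transversion), site 32 (G/C, transversion), site 33 (A/G, transition), site 35 (T/G, transversion), site 39 (G/T, transversion).
Of the 15 differences, 2 transitions and 13 transversions over 46 sites: P = 2/46 = 0.043478, Q = 13/46 = 0.282609.
d = −0.5·ln(0.630435) − 0.25·ln(0.434782) = −0.5·(-0.461345) − 0.25·(-0.832911) = 0.4389.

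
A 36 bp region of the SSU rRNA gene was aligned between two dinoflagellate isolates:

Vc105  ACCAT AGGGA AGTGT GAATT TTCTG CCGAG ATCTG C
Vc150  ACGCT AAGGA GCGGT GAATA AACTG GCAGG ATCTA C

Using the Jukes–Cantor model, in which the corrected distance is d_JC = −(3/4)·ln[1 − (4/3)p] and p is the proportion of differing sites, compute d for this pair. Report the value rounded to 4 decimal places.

Differing sites — 3:C/G; 4:A/C; 7:G/A; 11:A/G; 12:G/C; 13:T/G; 20:T/A; 21:T/A; 22:T/A; 26:C/G; 28:G/A; 29:A/G; 35:G/A.
p = 13/36 = 0.361111.
d = −0.75 · ln(1 − (4/3)·0.361111) = −0.75 · ln(0.518519) = −0.75 · (-0.656779) = 0.4926.

0.4926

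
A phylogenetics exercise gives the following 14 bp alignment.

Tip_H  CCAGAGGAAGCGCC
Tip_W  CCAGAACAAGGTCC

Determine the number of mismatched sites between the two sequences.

The sequences differ at positions 6 (G/A), 7 (G/C), 11 (C/G), 12 (G/T).
That gives 4 mismatches out of 14 aligned sites, so the Hamming distance is 4.

4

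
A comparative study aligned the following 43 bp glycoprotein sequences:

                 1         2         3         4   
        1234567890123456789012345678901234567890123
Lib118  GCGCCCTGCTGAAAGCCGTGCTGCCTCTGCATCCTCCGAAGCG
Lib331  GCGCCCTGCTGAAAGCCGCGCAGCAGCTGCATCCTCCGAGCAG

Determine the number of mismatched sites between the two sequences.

Differing sites — 19:T/C; 22:T/A; 25:C/A; 26:T/G; 40:A/G; 41:G/C; 42:C/A.
That gives 7 mismatches out of 43 aligned sites, so the Hamming distance is 7.

7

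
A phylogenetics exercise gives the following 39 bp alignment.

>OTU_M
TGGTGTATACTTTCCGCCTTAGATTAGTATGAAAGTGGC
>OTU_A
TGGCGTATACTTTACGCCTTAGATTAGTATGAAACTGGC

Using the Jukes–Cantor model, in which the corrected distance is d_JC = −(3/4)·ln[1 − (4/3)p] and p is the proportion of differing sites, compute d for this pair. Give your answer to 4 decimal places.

0.0812

Differing sites — 4:T/C; 14:C/A; 35:G/C.
p = 3/39 = 0.076923.
d = −0.75 · ln(1 − (4/3)·0.076923) = −0.75 · ln(0.897436) = −0.75 · (-0.108213) = 0.0812.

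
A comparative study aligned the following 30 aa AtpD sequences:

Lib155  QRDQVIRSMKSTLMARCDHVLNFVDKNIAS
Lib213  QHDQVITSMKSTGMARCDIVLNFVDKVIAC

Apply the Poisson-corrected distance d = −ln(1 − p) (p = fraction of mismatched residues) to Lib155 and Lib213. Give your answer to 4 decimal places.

0.2231

Differing sites — 2:R/H; 7:R/T; 13:L/G; 19:H/I; 27:N/V; 30:S/C.
p = 6/30 = 0.200000.
d = −ln(1 − 0.200000) = −ln(0.800000) = 0.2231.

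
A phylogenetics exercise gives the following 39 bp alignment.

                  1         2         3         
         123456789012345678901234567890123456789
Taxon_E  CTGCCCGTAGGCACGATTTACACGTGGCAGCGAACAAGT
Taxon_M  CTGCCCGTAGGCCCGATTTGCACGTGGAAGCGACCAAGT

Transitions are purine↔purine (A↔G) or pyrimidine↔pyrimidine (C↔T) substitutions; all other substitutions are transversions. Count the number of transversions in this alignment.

Differing sites — 13:A/C (Tv); 20:A/G (Ti); 28:C/A (Tv); 34:A/C (Tv).
Of the 4 differences, 1 transition and 3 transversions, so the answer is 3.

3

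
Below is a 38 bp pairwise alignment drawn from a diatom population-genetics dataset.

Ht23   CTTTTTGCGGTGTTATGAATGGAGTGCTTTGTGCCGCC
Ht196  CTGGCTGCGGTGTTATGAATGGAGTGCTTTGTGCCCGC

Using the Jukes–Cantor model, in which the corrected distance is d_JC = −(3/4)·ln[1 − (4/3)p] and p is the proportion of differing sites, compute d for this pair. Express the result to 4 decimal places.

0.1447

Differing sites — 3:T/G; 4:T/G; 5:T/C; 36:G/C; 37:C/G.
p = 5/38 = 0.131579.
d = −0.75 · ln(1 − (4/3)·0.131579) = −0.75 · ln(0.824561) = −0.75 · (-0.192904) = 0.1447.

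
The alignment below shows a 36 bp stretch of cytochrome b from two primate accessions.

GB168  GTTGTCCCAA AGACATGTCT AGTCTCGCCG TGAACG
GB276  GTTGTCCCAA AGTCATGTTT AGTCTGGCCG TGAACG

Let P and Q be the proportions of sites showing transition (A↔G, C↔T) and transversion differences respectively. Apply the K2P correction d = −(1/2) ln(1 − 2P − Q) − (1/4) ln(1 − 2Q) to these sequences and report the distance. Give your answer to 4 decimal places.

0.0883

Mismatches occur at site 13 (A↔T, transversion), site 19 (C↔T, transition), site 26 (C↔G, transversion).
Of the 3 differences, 1 transition and 2 transversions over 36 sites: P = 1/36 = 0.027778, Q = 2/36 = 0.055556.
d = −0.5·ln(0.888888) − 0.25·ln(0.888888) = −0.5·(-0.117784) − 0.25·(-0.117784) = 0.0883.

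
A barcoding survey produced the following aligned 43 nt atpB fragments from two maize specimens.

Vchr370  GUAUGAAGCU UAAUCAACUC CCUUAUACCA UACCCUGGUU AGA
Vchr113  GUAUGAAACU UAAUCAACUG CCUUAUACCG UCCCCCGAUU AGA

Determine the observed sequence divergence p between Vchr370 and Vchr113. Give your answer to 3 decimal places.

0.140

Mismatches occur at site 8 (G↔A), site 20 (C↔G), site 30 (A↔G), site 32 (A↔C), site 36 (U↔C), site 38 (G↔A).
There are 6 differences over 43 sites, so p = 6/43 = 0.140.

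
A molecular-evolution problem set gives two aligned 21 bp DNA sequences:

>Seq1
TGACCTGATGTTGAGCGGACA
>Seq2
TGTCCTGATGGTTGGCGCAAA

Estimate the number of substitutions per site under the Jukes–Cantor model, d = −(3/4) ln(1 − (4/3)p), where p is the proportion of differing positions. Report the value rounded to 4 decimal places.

The sequences differ at positions 3 (A/T), 11 (T/G), 13 (G/T), 14 (A/G), 18 (G/C), 20 (C/A).
p = 6/21 = 0.285714.
d = −0.75 · ln(1 − (4/3)·0.285714) = −0.75 · ln(0.619048) = −0.75 · (-0.479572) = 0.3597.

0.3597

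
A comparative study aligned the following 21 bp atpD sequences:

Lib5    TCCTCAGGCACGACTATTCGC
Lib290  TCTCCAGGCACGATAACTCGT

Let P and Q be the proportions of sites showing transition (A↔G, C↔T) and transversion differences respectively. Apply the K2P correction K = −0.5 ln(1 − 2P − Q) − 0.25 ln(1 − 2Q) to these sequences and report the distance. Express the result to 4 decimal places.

Mismatches occur at site 3 (C→T, transition), site 4 (T→C, transition), site 14 (C→T, transition), site 15 (T→A, transversion), site 17 (T→C, transition), site 21 (C→T, transition).
Of the 6 differences, 5 transitions and 1 transversion over 21 sites: P = 5/21 = 0.238095, Q = 1/21 = 0.047619.
d = −0.5·ln(0.476191) − 0.25·ln(0.904762) = −0.5·(-0.741936) − 0.25·(-0.100083) = 0.3960.

0.3960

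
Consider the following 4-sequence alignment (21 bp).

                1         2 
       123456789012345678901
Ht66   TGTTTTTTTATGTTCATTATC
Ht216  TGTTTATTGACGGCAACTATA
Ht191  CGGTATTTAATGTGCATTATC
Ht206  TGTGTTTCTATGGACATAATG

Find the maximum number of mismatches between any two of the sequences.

11

Pairwise Hamming distances:
  Ht66 vs Ht216: 8
  Ht66 vs Ht191: 5
  Ht66 vs Ht206: 6
  Ht216 vs Ht191: 11
  Ht216 vs Ht206: 10
  Ht191 vs Ht206: 10
The largest is 11, between Ht216 and Ht191.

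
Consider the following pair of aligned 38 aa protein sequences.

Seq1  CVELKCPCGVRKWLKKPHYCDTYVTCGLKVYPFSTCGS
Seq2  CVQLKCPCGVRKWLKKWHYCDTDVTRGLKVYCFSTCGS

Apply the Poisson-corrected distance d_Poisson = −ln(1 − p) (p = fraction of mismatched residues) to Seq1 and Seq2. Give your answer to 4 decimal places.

0.1411

Mismatches occur at site 3 (E/Q), site 17 (P/W), site 23 (Y/D), site 26 (C/R), site 32 (P/C).
p = 5/38 = 0.131579.
d = −ln(1 − 0.131579) = −ln(0.868421) = 0.1411.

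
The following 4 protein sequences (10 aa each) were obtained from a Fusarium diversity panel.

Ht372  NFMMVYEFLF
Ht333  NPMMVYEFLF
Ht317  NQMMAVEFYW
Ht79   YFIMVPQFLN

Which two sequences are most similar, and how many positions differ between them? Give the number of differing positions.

1

Pairwise Hamming distances:
  Ht372 vs Ht333: 1
  Ht372 vs Ht317: 5
  Ht372 vs Ht79: 5
  Ht333 vs Ht317: 5
  Ht333 vs Ht79: 6
  Ht317 vs Ht79: 8
The smallest is 1, between Ht372 and Ht333.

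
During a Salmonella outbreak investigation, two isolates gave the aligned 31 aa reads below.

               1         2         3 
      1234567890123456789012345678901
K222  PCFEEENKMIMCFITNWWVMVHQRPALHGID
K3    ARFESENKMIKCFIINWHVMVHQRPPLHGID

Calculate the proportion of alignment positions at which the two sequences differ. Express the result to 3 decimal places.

0.226

The sequences differ at positions 1 (P/A), 2 (C/R), 5 (E/S), 11 (M/K), 15 (T/I), 18 (W/H), 26 (A/P).
There are 7 differences over 31 sites, so p = 7/31 = 0.226.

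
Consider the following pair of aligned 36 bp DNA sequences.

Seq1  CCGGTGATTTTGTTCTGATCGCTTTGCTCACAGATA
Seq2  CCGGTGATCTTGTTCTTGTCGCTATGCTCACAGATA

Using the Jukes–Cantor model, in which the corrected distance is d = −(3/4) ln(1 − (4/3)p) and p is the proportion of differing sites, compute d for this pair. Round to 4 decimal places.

Differing sites — 9:T/C; 17:G/T; 18:A/G; 24:T/A.
p = 4/36 = 0.111111.
d = −0.75 · ln(1 − (4/3)·0.111111) = −0.75 · ln(0.851852) = −0.75 · (-0.160342) = 0.1203.

0.1203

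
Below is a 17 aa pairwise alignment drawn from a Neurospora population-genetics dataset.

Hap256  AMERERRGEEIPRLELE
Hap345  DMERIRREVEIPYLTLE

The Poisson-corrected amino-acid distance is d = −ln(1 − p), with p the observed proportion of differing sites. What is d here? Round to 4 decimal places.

0.4353

The sequences differ at positions 1 (A/D), 5 (E/I), 8 (G/E), 9 (E/V), 13 (R/Y), 15 (E/T).
p = 6/17 = 0.352941.
d = −ln(1 − 0.352941) = −ln(0.647059) = 0.4353.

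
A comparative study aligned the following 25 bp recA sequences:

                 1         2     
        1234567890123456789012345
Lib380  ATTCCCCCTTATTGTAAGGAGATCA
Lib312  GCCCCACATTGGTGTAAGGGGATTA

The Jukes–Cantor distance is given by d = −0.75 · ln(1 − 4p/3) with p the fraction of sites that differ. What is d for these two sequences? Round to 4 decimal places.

0.4904

The sequences differ at positions 1 (A/G), 2 (T/C), 3 (T/C), 6 (C/A), 8 (C/A), 11 (A/G), 12 (T/G), 20 (A/G), 24 (C/T).
p = 9/25 = 0.360000.
d = −0.75 · ln(1 − (4/3)·0.360000) = −0.75 · ln(0.520000) = −0.75 · (-0.653926) = 0.4904.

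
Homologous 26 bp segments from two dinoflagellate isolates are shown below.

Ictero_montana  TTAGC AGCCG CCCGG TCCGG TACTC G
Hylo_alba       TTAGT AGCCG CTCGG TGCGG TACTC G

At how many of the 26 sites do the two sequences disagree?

Mismatches occur at site 5 (C/T), site 12 (C/T), site 17 (C/G).
That gives 3 mismatches out of 26 aligned sites, so the Hamming distance is 3.

3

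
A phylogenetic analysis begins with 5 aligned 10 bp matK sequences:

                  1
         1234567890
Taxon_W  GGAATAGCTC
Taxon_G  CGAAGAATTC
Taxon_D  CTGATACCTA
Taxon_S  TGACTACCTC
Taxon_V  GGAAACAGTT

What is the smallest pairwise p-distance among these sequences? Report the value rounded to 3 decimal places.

Pairwise Hamming distances:
  Taxon_W vs Taxon_G: 4
  Taxon_W vs Taxon_D: 5
  Taxon_W vs Taxon_S: 3
  Taxon_W vs Taxon_V: 5
  Taxon_G vs Taxon_D: 6
  Taxon_G vs Taxon_S: 5
  Taxon_G vs Taxon_V: 5
  Taxon_D vs Taxon_S: 5
  Taxon_D vs Taxon_V: 8
  Taxon_S vs Taxon_V: 7
The smallest is 3 mismatches, between Taxon_W and Taxon_S; p = 3/10 = 0.300.

0.300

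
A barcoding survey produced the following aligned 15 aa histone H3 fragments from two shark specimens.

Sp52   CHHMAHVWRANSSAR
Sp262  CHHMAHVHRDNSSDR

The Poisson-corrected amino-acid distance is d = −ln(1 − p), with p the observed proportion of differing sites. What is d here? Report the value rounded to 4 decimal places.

0.2231

The sequences differ at positions 8 (W/H), 10 (A/D), 14 (A/D).
p = 3/15 = 0.200000.
d = −ln(1 − 0.200000) = −ln(0.800000) = 0.2231.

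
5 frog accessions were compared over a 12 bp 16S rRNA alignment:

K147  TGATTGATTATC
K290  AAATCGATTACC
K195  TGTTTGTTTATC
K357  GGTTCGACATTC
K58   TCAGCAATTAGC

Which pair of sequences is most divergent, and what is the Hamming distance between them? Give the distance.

9

Pairwise Hamming distances:
  K147 vs K290: 4
  K147 vs K195: 2
  K147 vs K357: 6
  K147 vs K58: 5
  K290 vs K195: 6
  K290 vs K357: 7
  K290 vs K58: 5
  K195 vs K357: 6
  K195 vs K58: 7
  K357 vs K58: 9
The largest is 9, between K357 and K58.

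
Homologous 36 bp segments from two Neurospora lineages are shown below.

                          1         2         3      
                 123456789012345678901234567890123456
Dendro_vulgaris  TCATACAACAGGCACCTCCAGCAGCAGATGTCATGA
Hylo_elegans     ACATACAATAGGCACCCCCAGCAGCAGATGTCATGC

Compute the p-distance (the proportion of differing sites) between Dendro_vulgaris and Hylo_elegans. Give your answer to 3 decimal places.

0.111

Differing sites — 1:T/A; 9:C/T; 17:T/C; 36:A/C.
There are 4 differences over 36 sites, so p = 4/36 = 0.111.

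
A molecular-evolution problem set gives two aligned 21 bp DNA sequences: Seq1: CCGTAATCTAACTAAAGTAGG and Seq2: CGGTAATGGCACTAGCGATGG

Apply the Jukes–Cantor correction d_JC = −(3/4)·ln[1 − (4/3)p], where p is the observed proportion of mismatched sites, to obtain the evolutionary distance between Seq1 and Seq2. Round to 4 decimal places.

0.5319

The sequences differ at positions 2 (C/G), 8 (C/G), 9 (T/G), 10 (A/C), 15 (A/G), 16 (A/C), 18 (T/A), 19 (A/T).
p = 8/21 = 0.380952.
d = −0.75 · ln(1 − (4/3)·0.380952) = −0.75 · ln(0.492064) = −0.75 · (-0.709146) = 0.5319.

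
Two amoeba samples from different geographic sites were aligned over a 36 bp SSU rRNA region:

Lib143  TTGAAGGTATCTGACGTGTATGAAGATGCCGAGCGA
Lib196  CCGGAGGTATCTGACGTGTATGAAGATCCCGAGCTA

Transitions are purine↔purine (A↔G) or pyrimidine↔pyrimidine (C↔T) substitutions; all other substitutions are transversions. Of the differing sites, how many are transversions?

2

Differing sites — 1:T/C (Ti); 2:T/C (Ti); 4:A/G (Ti); 28:G/C (Tv); 35:G/T (Tv).
Of the 5 differences, 3 transitions and 2 transversions, so the answer is 2.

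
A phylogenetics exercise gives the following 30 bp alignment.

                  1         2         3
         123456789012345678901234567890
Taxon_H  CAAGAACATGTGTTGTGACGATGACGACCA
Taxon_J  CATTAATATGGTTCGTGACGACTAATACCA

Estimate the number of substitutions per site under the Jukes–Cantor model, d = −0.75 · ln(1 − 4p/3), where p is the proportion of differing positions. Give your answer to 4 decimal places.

0.4408

Differing sites — 3:A/T; 4:G/T; 7:C/T; 11:T/G; 12:G/T; 14:T/C; 22:T/C; 23:G/T; 25:C/A; 26:G/T.
p = 10/30 = 0.333333.
d = −0.75 · ln(1 − (4/3)·0.333333) = −0.75 · ln(0.555556) = −0.75 · (-0.587786) = 0.4408.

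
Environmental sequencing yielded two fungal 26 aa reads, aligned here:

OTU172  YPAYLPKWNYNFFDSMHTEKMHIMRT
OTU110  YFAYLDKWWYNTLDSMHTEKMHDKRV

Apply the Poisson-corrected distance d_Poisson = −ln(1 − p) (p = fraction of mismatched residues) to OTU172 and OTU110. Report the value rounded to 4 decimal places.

0.3677

The sequences differ at positions 2 (P/F), 6 (P/D), 9 (N/W), 12 (F/T), 13 (F/L), 23 (I/D), 24 (M/K), 26 (T/V).
p = 8/26 = 0.307692.
d = −ln(1 − 0.307692) = −ln(0.692308) = 0.3677.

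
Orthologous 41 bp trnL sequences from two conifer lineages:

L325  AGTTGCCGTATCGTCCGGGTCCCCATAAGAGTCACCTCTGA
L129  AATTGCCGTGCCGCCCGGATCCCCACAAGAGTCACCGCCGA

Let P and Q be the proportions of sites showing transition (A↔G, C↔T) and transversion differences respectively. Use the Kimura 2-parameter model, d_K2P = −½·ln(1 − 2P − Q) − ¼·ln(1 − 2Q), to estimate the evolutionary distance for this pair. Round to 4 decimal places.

0.2402

Differing sites — 2:G/A (Ti); 10:A/G (Ti); 11:T/C (Ti); 14:T/C (Ti); 19:G/A (Ti); 26:T/C (Ti); 37:T/G (Tv); 39:T/C (Ti).
Of the 8 differences, 7 transitions and 1 transversion over 41 sites: P = 7/41 = 0.170732, Q = 1/41 = 0.024390.
d = −0.5·ln(0.634146) − 0.25·ln(0.951220) = −0.5·(-0.455476) − 0.25·(-0.050010) = 0.2402.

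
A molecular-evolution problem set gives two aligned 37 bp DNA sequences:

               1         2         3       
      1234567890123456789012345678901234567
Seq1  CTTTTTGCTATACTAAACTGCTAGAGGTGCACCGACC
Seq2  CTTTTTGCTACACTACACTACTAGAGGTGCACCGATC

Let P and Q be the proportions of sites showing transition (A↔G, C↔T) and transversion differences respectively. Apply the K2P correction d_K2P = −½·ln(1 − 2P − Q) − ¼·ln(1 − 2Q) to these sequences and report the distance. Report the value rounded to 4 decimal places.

Mismatches occur at site 11 (T→C, transition), site 16 (A→C, transversion), site 20 (G→A, transition), site 36 (C→T, transition).
Of the 4 differences, 3 transitions and 1 transversion over 37 sites: P = 3/37 = 0.081081, Q = 1/37 = 0.027027.
d = −0.5·ln(0.810811) − 0.25·ln(0.945946) = −0.5·(-0.209720) − 0.25·(-0.055570) = 0.1188.

0.1188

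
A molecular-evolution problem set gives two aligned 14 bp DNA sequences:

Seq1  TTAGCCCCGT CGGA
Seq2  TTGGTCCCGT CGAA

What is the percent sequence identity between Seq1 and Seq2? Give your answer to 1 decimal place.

The sequences differ at positions 3 (A/G), 5 (C/T), 13 (G/A).
11 of the 14 sites match, so the percent identity is 11/14 × 100 = 78.6%.

78.6%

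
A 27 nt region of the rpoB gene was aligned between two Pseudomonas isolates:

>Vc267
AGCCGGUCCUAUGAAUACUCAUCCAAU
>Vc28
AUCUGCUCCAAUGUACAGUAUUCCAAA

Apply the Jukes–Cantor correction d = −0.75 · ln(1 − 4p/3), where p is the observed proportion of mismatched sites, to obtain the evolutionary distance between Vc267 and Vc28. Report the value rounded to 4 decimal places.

The sequences differ at positions 2 (G/U), 4 (C/U), 6 (G/C), 10 (U/A), 14 (A/U), 16 (U/C), 18 (C/G), 20 (C/A), 21 (A/U), 27 (U/A).
p = 10/27 = 0.370370.
d = −0.75 · ln(1 − (4/3)·0.370370) = −0.75 · ln(0.506173) = −0.75 · (-0.680877) = 0.5107.

0.5107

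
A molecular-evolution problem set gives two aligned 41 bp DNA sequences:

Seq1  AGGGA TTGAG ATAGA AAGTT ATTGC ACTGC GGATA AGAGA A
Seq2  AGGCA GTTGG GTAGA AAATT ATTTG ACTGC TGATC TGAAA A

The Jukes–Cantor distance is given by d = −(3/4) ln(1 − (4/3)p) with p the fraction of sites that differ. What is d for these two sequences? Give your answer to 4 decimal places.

Mismatches occur at site 4 (G/C), site 6 (T/G), site 8 (G/T), site 9 (A/G), site 11 (A/G), site 18 (G/A), site 24 (G/T), site 25 (C/G), site 31 (G/T), site 35 (A/C), site 36 (A/T), site 39 (G/A).
p = 12/41 = 0.292683.
d = −0.75 · ln(1 − (4/3)·0.292683) = −0.75 · ln(0.609756) = −0.75 · (-0.494696) = 0.3710.

0.3710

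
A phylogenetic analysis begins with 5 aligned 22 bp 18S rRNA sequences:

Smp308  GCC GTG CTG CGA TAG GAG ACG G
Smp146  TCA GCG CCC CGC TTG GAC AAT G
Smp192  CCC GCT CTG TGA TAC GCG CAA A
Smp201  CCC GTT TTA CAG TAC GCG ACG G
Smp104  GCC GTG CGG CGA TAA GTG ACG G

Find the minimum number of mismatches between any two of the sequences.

Pairwise Hamming distances:
  Smp308 vs Smp146: 10
  Smp308 vs Smp192: 10
  Smp308 vs Smp201: 8
  Smp308 vs Smp104: 3
  Smp146 vs Smp192: 14
  Smp146 vs Smp201: 15
  Smp146 vs Smp104: 12
  Smp192 vs Smp201: 10
  Smp192 vs Smp104: 11
  Smp201 vs Smp104: 9
The smallest is 3, between Smp308 and Smp104.

3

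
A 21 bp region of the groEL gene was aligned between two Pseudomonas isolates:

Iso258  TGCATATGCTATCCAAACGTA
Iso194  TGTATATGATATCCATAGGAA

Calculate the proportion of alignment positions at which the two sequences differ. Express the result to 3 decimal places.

0.238

Mismatches occur at site 3 (C/T), site 9 (C/A), site 16 (A/T), site 18 (C/G), site 20 (T/A).
There are 5 differences over 21 sites, so p = 5/21 = 0.238.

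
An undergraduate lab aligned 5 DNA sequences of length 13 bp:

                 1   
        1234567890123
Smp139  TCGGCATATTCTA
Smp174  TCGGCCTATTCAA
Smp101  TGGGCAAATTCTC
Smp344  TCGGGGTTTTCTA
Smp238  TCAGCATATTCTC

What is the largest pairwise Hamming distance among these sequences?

6

Pairwise Hamming distances:
  Smp139 vs Smp174: 2
  Smp139 vs Smp101: 3
  Smp139 vs Smp344: 3
  Smp139 vs Smp238: 2
  Smp174 vs Smp101: 5
  Smp174 vs Smp344: 4
  Smp174 vs Smp238: 4
  Smp101 vs Smp344: 6
  Smp101 vs Smp238: 3
  Smp344 vs Smp238: 5
The largest is 6, between Smp101 and Smp344.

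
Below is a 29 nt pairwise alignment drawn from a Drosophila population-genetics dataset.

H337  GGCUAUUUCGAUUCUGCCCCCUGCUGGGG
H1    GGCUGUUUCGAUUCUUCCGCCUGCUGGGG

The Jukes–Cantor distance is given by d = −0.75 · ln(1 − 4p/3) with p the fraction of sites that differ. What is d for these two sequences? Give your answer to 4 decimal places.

Mismatches occur at site 5 (A→G), site 16 (G→U), site 19 (C→G).
p = 3/29 = 0.103448.
d = −0.75 · ln(1 − (4/3)·0.103448) = −0.75 · ln(0.862069) = −0.75 · (-0.148420) = 0.1113.

0.1113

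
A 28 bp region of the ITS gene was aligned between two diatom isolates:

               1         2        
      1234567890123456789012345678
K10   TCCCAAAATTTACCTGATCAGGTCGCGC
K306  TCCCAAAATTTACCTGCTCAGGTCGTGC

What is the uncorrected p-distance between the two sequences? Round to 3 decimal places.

0.071

Differing sites — 17:A/C; 26:C/T.
There are 2 differences over 28 sites, so p = 2/28 = 0.071.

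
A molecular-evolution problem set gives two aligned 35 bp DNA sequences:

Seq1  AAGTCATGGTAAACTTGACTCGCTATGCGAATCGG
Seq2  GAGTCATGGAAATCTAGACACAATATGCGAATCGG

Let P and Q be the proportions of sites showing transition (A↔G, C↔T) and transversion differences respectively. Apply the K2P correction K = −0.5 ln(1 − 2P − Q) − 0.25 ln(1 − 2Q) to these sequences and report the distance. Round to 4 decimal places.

0.2327

Differing sites — 1:A/G (Ti); 10:T/A (Tv); 13:A/T (Tv); 16:T/A (Tv); 20:T/A (Tv); 22:G/A (Ti); 23:C/A (Tv).
Of the 7 differences, 2 transitions and 5 transversions over 35 sites: P = 2/35 = 0.057143, Q = 5/35 = 0.142857.
d = −0.5·ln(0.742857) − 0.25·ln(0.714286) = −0.5·(-0.297252) − 0.25·(-0.336472) = 0.2327.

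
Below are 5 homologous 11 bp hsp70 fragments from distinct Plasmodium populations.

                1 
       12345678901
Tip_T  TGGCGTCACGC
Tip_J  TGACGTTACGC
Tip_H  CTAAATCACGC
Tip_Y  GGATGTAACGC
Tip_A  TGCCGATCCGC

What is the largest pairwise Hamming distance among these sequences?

8

Pairwise Hamming distances:
  Tip_T vs Tip_J: 2
  Tip_T vs Tip_H: 5
  Tip_T vs Tip_Y: 4
  Tip_T vs Tip_A: 4
  Tip_J vs Tip_H: 5
  Tip_J vs Tip_Y: 3
  Tip_J vs Tip_A: 3
  Tip_H vs Tip_Y: 5
  Tip_H vs Tip_A: 8
  Tip_Y vs Tip_A: 6
The largest is 8, between Tip_H and Tip_A.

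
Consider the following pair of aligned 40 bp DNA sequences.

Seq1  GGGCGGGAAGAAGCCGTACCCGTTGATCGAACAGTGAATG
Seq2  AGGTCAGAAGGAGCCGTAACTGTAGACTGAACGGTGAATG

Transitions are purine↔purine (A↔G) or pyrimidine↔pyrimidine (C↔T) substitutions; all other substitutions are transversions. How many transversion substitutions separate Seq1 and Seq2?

Mismatches occur at site 1 (G↔A, transition), site 4 (C↔T, transition), site 5 (G↔C, transversion), site 6 (G↔A, transition), site 11 (A↔G, transition), site 19 (C↔A, transversion), site 21 (C↔T, transition), site 24 (T↔A, transversion), site 27 (T↔C, transition), site 28 (C↔T, transition), site 33 (A↔G, transition).
Of the 11 differences, 8 transitions and 3 transversions, so the answer is 3.

3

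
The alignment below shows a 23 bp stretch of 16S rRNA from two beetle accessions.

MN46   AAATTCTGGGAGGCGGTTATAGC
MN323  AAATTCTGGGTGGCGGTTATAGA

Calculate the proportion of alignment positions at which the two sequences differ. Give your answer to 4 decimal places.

0.0870

Mismatches occur at site 11 (A→T), site 23 (C→A).
There are 2 differences over 23 sites, so p = 2/23 = 0.0870.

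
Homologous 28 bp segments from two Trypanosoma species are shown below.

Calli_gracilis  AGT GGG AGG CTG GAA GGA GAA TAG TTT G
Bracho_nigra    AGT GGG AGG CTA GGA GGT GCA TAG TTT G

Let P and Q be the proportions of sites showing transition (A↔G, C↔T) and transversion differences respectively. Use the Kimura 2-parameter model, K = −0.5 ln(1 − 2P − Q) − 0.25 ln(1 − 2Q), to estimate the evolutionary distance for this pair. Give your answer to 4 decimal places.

Mismatches occur at site 12 (G→A, transition), site 14 (A→G, transition), site 18 (A→T, transversion), site 20 (A→C, transversion).
Of the 4 differences, 2 transitions and 2 transversions over 28 sites: P = 2/28 = 0.071429, Q = 2/28 = 0.071429.
d = −0.5·ln(0.785713) − 0.25·ln(0.857142) = −0.5·(-0.241164) − 0.25·(-0.154152) = 0.1591.

0.1591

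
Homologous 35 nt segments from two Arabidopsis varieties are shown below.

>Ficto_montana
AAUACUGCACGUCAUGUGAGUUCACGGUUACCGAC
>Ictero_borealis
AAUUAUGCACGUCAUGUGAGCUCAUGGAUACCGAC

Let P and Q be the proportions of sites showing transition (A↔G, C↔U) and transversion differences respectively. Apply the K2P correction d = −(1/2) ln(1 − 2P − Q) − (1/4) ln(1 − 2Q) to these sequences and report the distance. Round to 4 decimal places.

0.1586

Mismatches occur at site 4 (A↔U, transversion), site 5 (C↔A, transversion), site 21 (U↔C, transition), site 25 (C↔U, transition), site 28 (U↔A, transversion).
Of the 5 differences, 2 transitions and 3 transversions over 35 sites: P = 2/35 = 0.057143, Q = 3/35 = 0.085714.
d = −0.5·ln(0.800000) − 0.25·ln(0.828572) = −0.5·(-0.223144) − 0.25·(-0.188052) = 0.1586.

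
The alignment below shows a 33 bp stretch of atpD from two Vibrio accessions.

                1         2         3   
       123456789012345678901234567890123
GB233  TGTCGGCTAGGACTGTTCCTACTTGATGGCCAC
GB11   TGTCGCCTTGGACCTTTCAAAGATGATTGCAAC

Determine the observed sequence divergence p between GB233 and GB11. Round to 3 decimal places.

The sequences differ at positions 6 (G/C), 9 (A/T), 14 (T/C), 15 (G/T), 19 (C/A), 20 (T/A), 22 (C/G), 23 (T/A), 28 (G/T), 31 (C/A).
There are 10 differences over 33 sites, so p = 10/33 = 0.303.

0.303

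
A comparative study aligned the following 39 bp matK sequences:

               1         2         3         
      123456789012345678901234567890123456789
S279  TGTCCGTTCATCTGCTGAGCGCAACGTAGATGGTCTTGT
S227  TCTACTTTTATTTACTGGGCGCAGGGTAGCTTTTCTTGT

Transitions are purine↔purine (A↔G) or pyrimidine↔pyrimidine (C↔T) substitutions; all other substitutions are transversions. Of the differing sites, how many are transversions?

7

Mismatches occur at site 2 (G/C, transversion), site 4 (C/A, transversion), site 6 (G/T, transversion), site 9 (C/T, transition), site 12 (C/T, transition), site 14 (G/A, transition), site 18 (A/G, transition), site 24 (A/G, transition), site 25 (C/G, transversion), site 30 (A/C, transversion), site 32 (G/T, transversion), site 33 (G/T, transversion).
Of the 12 differences, 5 transitions and 7 transversions, so the answer is 7.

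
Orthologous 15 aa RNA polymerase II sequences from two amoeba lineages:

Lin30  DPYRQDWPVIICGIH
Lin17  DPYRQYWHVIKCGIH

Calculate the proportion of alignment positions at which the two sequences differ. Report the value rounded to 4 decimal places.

The sequences differ at positions 6 (D/Y), 8 (P/H), 11 (I/K).
There are 3 differences over 15 sites, so p = 3/15 = 0.2000.

0.2000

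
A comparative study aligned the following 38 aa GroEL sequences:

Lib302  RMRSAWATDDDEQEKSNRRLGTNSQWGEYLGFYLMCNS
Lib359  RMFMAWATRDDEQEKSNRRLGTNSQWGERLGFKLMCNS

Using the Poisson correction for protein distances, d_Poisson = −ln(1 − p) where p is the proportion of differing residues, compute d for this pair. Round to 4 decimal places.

0.1411

The sequences differ at positions 3 (R/F), 4 (S/M), 9 (D/R), 29 (Y/R), 33 (Y/K).
p = 5/38 = 0.131579.
d = −ln(1 − 0.131579) = −ln(0.868421) = 0.1411.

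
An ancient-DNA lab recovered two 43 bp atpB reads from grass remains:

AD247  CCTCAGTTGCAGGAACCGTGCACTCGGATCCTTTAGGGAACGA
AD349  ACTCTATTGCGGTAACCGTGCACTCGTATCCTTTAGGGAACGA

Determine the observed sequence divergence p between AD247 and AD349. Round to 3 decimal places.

Differing sites — 1:C/A; 5:A/T; 6:G/A; 11:A/G; 13:G/T; 27:G/T.
There are 6 differences over 43 sites, so p = 6/43 = 0.140.

0.140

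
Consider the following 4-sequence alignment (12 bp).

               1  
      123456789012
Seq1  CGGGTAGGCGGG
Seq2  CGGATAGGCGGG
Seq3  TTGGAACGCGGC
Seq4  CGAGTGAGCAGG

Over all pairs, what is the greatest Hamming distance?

8

Pairwise Hamming distances:
  Seq1 vs Seq2: 1
  Seq1 vs Seq3: 5
  Seq1 vs Seq4: 4
  Seq2 vs Seq3: 6
  Seq2 vs Seq4: 5
  Seq3 vs Seq4: 8
The largest is 8, between Seq3 and Seq4.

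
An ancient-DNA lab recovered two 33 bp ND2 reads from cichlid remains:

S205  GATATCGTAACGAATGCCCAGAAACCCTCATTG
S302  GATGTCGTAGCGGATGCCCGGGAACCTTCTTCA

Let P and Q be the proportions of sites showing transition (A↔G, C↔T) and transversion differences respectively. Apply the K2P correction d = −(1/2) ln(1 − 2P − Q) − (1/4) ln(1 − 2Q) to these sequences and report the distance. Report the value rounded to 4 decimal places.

The sequences differ at positions 4 (A/G, transition), 10 (A/G, transition), 13 (A/G, transition), 20 (A/G, transition), 22 (A/G, transition), 27 (C/T, transition), 30 (A/T, transversion), 32 (T/C, transition), 33 (G/A, transition).
Of the 9 differences, 8 transitions and 1 transversion over 33 sites: P = 8/33 = 0.242424, Q = 1/33 = 0.030303.
d = −0.5·ln(0.484849) − 0.25·ln(0.939394) = −0.5·(-0.723918) − 0.25·(-0.062520) = 0.3776.

0.3776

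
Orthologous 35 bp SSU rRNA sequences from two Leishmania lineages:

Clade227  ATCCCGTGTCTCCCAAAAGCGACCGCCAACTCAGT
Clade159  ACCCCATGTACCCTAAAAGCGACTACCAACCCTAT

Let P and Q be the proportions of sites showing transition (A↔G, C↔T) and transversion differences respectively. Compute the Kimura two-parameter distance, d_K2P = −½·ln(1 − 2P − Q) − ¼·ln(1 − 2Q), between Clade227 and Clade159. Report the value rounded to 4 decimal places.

0.3914

Mismatches occur at site 2 (T↔C, transition), site 6 (G↔A, transition), site 10 (C↔A, transversion), site 11 (T↔C, transition), site 14 (C↔T, transition), site 24 (C↔T, transition), site 25 (G↔A, transition), site 31 (T↔C, transition), site 33 (A↔T, transversion), site 34 (G↔A, transition).
Of the 10 differences, 8 transitions and 2 transversions over 35 sites: P = 8/35 = 0.228571, Q = 2/35 = 0.057143.
d = −0.5·ln(0.485715) − 0.25·ln(0.885714) = −0.5·(-0.722133) − 0.25·(-0.121361) = 0.3914.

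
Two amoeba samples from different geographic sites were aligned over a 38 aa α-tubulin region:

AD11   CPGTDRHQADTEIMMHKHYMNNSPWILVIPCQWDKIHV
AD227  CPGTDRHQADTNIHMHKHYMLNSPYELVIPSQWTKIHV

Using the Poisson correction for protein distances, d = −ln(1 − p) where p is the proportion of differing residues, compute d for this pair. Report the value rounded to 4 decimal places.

Mismatches occur at site 12 (E↔N), site 14 (M↔H), site 21 (N↔L), site 25 (W↔Y), site 26 (I↔E), site 31 (C↔S), site 34 (D↔T).
p = 7/38 = 0.184211.
d = −ln(1 − 0.184211) = −ln(0.815789) = 0.2036.

0.2036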